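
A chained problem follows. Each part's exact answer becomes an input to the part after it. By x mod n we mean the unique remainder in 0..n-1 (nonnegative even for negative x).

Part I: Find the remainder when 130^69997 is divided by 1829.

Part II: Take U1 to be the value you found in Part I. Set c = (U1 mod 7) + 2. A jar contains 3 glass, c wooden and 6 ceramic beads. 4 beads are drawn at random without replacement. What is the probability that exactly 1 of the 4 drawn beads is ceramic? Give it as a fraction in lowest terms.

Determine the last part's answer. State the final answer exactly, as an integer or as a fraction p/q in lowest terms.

99/238

Part I: squarings mod 1829: 130^1=130, 130^2=439, 130^4=676, 130^8=1555, 130^16=87, 130^32=253, 130^64=1823, 130^128=36, 130^256=1296, 130^512=594, 130^1024=1668, 130^2048=315, 130^4096=459, 130^8192=346, 130^16384=831, 130^32768=1028, 130^65536=1451; 130^69997 = 130^1 * 130^4 * 130^8 * 130^32 * 130^64 * 130^256 * 130^4096 * 130^65536 = 874 (mod 1829); answer 874
Part II: U1 = 874; c = 8; total draws C(17,4) = 2380; favorable C(6,1)*C(11,3) = 990; P = 99/238; answer 99/238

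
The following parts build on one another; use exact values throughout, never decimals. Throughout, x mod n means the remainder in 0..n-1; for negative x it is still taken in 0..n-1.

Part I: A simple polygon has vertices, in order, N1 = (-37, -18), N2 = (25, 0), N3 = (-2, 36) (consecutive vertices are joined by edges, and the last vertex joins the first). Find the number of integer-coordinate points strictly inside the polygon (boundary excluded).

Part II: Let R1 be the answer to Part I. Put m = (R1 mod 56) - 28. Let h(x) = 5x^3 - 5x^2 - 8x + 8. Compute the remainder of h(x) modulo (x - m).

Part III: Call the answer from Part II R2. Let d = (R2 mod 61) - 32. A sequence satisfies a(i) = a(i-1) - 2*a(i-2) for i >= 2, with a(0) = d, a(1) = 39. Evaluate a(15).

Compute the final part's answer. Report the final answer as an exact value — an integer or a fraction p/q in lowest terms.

715

Part I: cross terms: (-37*0 - 25*-18)=450, (25*36 - -2*0)=900, (-2*-18 - -37*36)=1368; twice the area = |2718| = 2718; area = 1359; boundary points = 2 + 9 + 1 = 12; strictly interior points = area - boundary/2 + 1 = 1354; answer 1354
Part II: R1 = 1354; m = -18; remainder = value at the root: 5*(-18)^3 - 5*(-18)^2 - 8*(-18)^1 + 8 = (-29160) + (-1620) + (144) + (8) = -30628; answer -30628
Part III: R2 = -30628; d = 23; a(2) = 1*(39) - 2*(23) = -7; iterating: a(2)=-7, a(3)=-85, a(4)=-71, a(5)=99, a(6)=241, a(7)=43, a(8)=-439, a(9)=-525, a(10)=353, a(11)=1403, a(12)=697, a(13)=-2109, a(14)=-3503, a(15)=715; answer 715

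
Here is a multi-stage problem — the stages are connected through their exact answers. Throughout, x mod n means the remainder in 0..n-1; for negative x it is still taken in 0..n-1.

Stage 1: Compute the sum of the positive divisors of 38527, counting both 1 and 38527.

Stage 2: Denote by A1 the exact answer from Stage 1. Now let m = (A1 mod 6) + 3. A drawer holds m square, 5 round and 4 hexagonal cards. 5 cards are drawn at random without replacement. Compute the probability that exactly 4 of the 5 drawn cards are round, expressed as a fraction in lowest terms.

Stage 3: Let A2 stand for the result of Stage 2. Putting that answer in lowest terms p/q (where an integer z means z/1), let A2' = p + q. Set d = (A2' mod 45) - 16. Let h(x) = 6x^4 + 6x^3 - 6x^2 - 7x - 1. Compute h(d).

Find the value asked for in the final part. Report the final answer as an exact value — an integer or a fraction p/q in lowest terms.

Stage 1: 38527 = 59 * 653; sigma = (1 + 59) * (1 + 653) = 60 * 654 = 39240; answer 39240
Stage 2: A1 = 39240; m = 3; total draws C(12,5) = 792; favorable C(5,4)*C(7,1) = 35; P = 35/792; answer 35/792
Stage 3: A2 = 35/792; threaded value p + q = 827; d = 1; 6*(1)^4 + 6*(1)^3 - 6*(1)^2 - 7*(1)^1 - 1 = (6) + (6) + (-6) + (-7) + (-1) = -2; answer -2

-2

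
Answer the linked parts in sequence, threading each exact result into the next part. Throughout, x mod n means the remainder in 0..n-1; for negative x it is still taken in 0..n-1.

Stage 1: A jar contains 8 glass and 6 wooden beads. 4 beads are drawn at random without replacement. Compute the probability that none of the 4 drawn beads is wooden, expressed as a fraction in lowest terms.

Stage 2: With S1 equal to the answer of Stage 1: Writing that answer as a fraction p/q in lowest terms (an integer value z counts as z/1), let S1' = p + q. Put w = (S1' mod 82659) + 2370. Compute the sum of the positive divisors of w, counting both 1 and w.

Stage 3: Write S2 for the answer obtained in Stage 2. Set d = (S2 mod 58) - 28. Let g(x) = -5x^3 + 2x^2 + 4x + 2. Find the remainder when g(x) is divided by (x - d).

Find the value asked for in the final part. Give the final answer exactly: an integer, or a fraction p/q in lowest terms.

Stage 1: total draws C(14,4) = 1001; favorable C(8,4) = 70; P = 10/143; answer 10/143
Stage 2: S1 = 10/143; threaded value p + q = 153; w = 2523; 2523 = 3 * 29^2; sigma = (1 + 3) * (1 + 29 + 841) = 4 * 871 = 3484; answer 3484
Stage 3: S2 = 3484; d = -24; remainder = value at the root: -5*(-24)^3 + 2*(-24)^2 + 4*(-24)^1 + 2 = (69120) + (1152) + (-96) + (2) = 70178; answer 70178

70178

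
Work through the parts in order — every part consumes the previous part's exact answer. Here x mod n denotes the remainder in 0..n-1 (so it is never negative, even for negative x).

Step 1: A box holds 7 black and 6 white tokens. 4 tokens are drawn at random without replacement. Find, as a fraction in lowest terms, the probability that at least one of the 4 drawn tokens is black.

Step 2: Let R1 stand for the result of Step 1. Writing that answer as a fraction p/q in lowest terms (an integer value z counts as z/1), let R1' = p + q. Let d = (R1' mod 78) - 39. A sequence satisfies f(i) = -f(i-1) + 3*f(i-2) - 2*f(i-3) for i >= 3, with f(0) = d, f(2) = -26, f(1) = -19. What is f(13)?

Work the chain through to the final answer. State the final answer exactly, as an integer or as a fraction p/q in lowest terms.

Step 1: total draws C(13,4) = 715; complement C(6,4) = 15; favorable 715 - 15 = 700; P = 140/143; answer 140/143
Step 2: R1 = 140/143; threaded value p + q = 283; d = 10; f(3) = -1*(-26) + 3*(-19) - 2*(10) = -51; iterating: f(3)=-51, f(4)=11, f(5)=-112, f(6)=247, f(7)=-605, f(8)=1570, f(9)=-3879, f(10)=9799, f(11)=-24576, f(12)=61731, f(13)=-155057; answer -155057

-155057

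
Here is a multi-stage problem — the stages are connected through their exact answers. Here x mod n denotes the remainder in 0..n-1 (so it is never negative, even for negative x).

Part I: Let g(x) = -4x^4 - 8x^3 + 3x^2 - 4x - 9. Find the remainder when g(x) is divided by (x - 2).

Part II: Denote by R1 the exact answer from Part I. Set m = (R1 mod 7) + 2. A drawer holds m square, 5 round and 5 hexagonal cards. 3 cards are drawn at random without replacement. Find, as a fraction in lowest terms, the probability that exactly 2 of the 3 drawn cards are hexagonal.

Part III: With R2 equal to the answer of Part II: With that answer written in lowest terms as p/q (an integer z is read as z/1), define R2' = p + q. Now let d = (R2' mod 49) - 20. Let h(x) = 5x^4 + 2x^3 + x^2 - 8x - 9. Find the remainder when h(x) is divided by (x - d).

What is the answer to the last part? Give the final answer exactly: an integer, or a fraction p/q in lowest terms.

Part I: remainder = value at the root: -4*(2)^4 - 8*(2)^3 + 3*(2)^2 - 4*(2)^1 - 9 = (-64) + (-64) + (12) + (-8) + (-9) = -133; answer -133
Part II: R1 = -133; m = 2; total draws C(12,3) = 220; favorable C(5,2)*C(7,1) = 70; P = 7/22; answer 7/22
Part III: R2 = 7/22; threaded value p + q = 29; d = 9; remainder = value at the root: 5*(9)^4 + 2*(9)^3 + 1*(9)^2 - 8*(9)^1 - 9 = (32805) + (1458) + (81) + (-72) + (-9) = 34263; answer 34263

34263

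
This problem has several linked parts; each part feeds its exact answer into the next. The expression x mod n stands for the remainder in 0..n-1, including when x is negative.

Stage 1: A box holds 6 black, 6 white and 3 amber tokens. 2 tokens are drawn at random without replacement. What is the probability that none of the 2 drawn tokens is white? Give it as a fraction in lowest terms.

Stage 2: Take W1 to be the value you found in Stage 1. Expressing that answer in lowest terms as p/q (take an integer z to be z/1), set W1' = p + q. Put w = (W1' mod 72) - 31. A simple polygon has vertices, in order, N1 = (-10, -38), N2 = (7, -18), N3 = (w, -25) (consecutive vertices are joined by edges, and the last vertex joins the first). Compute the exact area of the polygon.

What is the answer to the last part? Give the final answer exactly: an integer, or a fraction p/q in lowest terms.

299/2

Stage 1: total draws C(15,2) = 105; favorable C(9,2) = 36; P = 12/35; answer 12/35
Stage 2: W1 = 12/35; threaded value p + q = 47; w = 16; cross terms: (-10*-18 - 7*-38)=446, (7*-25 - 16*-18)=113, (16*-38 - -10*-25)=-858; twice the area = |-299| = 299; area = 299/2; answer 299/2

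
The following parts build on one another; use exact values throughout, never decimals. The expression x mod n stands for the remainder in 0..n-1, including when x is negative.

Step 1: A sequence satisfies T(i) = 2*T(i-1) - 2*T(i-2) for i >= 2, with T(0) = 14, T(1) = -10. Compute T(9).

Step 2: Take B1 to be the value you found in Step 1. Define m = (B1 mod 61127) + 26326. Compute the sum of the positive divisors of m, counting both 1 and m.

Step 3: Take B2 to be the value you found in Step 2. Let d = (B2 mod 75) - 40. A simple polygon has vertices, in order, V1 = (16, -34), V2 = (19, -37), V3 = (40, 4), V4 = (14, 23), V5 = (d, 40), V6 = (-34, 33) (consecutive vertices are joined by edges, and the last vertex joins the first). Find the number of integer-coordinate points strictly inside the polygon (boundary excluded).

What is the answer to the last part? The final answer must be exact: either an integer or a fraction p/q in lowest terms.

Step 1: T(2) = 2*(-10) - 2*(14) = -48; iterating: T(2)=-48, T(3)=-76, T(4)=-56, T(5)=40, T(6)=192, T(7)=304, T(8)=224, T(9)=-160; answer -160
Step 2: B1 = -160; m = 87293; 87293 is prime, so its only divisors are 1 and 87293; sigma = 1 + 87293 = 87294; answer 87294
Step 3: B2 = 87294; d = 29; cross terms: (16*-37 - 19*-34)=54, (19*4 - 40*-37)=1556, (40*23 - 14*4)=864, (14*40 - 29*23)=-107, (29*33 - -34*40)=2317, (-34*-34 - 16*33)=628; twice the area = |5312| = 5312; area = 2656; boundary points = 3 + 1 + 1 + 1 + 7 + 1 = 14; strictly interior points = area - boundary/2 + 1 = 2650; answer 2650

2650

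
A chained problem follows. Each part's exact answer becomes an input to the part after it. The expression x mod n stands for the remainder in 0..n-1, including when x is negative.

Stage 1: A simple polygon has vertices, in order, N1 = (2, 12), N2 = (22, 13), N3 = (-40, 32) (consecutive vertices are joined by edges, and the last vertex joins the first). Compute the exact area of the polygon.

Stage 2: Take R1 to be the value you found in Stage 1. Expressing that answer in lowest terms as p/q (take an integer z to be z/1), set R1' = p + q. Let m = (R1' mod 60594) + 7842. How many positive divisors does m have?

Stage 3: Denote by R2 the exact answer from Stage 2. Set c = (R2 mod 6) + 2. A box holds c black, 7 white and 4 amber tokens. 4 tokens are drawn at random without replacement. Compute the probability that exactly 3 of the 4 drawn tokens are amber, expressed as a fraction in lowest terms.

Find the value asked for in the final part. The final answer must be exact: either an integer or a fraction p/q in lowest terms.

Stage 1: cross terms: (2*13 - 22*12)=-238, (22*32 - -40*13)=1224, (-40*12 - 2*32)=-544; twice the area = |442| = 442; area = 221; answer 221
Stage 2: R1 = 221; threaded value p + q = 222; m = 8064; 8064 = 2^7 * 3^2 * 7; number of divisors = (7+1) * (2+1) * (1+1) = 48; answer 48
Stage 3: R2 = 48; c = 2; total draws C(13,4) = 715; favorable C(4,3)*C(9,1) = 36; P = 36/715; answer 36/715

36/715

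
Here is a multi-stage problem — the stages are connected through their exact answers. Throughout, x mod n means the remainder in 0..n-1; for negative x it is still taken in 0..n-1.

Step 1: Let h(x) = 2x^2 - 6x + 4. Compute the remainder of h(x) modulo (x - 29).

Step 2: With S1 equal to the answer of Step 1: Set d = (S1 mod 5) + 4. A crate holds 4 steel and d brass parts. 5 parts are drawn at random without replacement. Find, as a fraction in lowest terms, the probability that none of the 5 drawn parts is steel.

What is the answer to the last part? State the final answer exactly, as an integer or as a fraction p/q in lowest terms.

1/42

Step 1: remainder = value at the root: 2*(29)^2 - 6*(29)^1 + 4 = (1682) + (-174) + (4) = 1512; answer 1512
Step 2: S1 = 1512; d = 6; total draws C(10,5) = 252; favorable C(6,5) = 6; P = 1/42; answer 1/42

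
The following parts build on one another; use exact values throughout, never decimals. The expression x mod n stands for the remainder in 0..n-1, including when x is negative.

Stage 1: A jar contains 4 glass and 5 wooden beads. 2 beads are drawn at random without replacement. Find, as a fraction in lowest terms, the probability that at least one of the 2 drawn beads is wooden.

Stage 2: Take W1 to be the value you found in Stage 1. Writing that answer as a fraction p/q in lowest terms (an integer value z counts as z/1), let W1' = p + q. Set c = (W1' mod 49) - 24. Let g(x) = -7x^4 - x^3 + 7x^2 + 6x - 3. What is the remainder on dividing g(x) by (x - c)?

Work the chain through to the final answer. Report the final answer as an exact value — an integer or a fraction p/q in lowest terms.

Stage 1: total draws C(9,2) = 36; complement C(4,2) = 6; favorable 36 - 6 = 30; P = 5/6; answer 5/6
Stage 2: W1 = 5/6; threaded value p + q = 11; c = -13; remainder = value at the root: -7*(-13)^4 - 1*(-13)^3 + 7*(-13)^2 + 6*(-13)^1 - 3 = (-199927) + (2197) + (1183) + (-78) + (-3) = -196628; answer -196628

-196628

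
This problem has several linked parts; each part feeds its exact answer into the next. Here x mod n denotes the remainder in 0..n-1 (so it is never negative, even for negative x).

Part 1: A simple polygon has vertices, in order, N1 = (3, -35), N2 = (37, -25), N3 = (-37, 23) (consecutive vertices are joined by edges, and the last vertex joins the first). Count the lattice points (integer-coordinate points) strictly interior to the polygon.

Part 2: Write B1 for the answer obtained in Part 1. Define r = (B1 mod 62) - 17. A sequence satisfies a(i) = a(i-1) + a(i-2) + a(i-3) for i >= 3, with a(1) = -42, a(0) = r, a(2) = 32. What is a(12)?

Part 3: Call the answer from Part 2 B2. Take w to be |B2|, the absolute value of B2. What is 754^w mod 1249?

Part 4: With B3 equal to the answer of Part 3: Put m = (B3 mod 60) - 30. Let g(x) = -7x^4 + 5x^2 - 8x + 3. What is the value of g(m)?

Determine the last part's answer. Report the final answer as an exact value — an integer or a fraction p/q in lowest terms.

-1117837

Part 1: cross terms: (3*-25 - 37*-35)=1220, (37*23 - -37*-25)=-74, (-37*-35 - 3*23)=1226; twice the area = |2372| = 2372; area = 1186; boundary points = 2 + 2 + 2 = 6; strictly interior points = area - boundary/2 + 1 = 1184; answer 1184
Part 2: B1 = 1184; r = -11; a(3) = 1*(32) + 1*(-42) + 1*(-11) = -21; iterating: a(3)=-21, a(4)=-31, a(5)=-20, a(6)=-72, a(7)=-123, a(8)=-215, a(9)=-410, a(10)=-748, a(11)=-1373, a(12)=-2531; answer -2531
Part 3: B2 = -2531; w = 2531; squarings mod 1249: 754^1=754, 754^2=221, 754^4=130, 754^8=663, 754^16=1170, 754^32=1245, 754^64=16, 754^128=256, 754^256=588, 754^512=1020, 754^1024=1232, 754^2048=289; 754^2531 = 754^1 * 754^2 * 754^32 * 754^64 * 754^128 * 754^256 * 754^2048 = 430 (mod 1249); answer 430
Part 4: B3 = 430; m = -20; -7*(-20)^4 + 5*(-20)^2 - 8*(-20)^1 + 3 = (-1120000) + (2000) + (160) + (3) = -1117837; answer -1117837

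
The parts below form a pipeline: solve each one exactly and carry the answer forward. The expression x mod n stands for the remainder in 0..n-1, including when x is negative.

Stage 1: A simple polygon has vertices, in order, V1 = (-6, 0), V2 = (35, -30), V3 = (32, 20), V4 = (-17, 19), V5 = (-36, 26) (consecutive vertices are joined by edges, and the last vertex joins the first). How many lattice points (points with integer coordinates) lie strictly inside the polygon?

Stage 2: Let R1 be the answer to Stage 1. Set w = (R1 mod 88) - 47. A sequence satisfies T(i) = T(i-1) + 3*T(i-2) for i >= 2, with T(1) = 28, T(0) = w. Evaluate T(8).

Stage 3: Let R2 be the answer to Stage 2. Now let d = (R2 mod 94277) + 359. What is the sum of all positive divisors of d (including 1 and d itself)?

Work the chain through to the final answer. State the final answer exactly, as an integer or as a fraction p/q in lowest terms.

182280

Stage 1: cross terms: (-6*-30 - 35*0)=180, (35*20 - 32*-30)=1660, (32*19 - -17*20)=948, (-17*26 - -36*19)=242, (-36*0 - -6*26)=156; twice the area = |3186| = 3186; area = 1593; boundary points = 1 + 1 + 1 + 1 + 2 = 6; strictly interior points = area - boundary/2 + 1 = 1591; answer 1591
Stage 2: R1 = 1591; w = -40; T(2) = 1*(28) + 3*(-40) = -92; iterating: T(2)=-92, T(3)=-8, T(4)=-284, T(5)=-308, T(6)=-1160, T(7)=-2084, T(8)=-5564; answer -5564
Stage 3: R2 = -5564; d = 89072; 89072 = 2^4 * 19 * 293; sigma = (1 + 2 + 4 + 8 + 16) * (1 + 19) * (1 + 293) = 31 * 20 * 294 = 182280; answer 182280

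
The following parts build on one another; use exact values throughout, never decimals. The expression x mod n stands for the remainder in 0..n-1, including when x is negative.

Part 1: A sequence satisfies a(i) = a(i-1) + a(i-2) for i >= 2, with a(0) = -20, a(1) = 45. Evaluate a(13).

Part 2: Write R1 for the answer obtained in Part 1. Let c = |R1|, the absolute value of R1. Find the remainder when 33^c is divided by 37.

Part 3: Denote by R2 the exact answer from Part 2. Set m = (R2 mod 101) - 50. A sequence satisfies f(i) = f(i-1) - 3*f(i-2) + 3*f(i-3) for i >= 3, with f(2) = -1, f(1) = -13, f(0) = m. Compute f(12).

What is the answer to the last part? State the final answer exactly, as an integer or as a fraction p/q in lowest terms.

Part 1: a(2) = 1*(45) + 1*(-20) = 25; iterating: a(2)=25, a(3)=70, a(4)=95, a(5)=165, a(6)=260, a(7)=425, a(8)=685, a(9)=1110, a(10)=1795, a(11)=2905, a(12)=4700, a(13)=7605; answer 7605
Part 2: R1 = 7605; c = 7605; squarings mod 37: 33^1=33, 33^2=16, 33^4=34, 33^8=9, 33^16=7, 33^32=12, 33^64=33, 33^128=16, 33^256=34, 33^512=9, 33^1024=7, 33^2048=12, 33^4096=33; 33^7605 = 33^1 * 33^4 * 33^16 * 33^32 * 33^128 * 33^256 * 33^1024 * 33^2048 * 33^4096 = 1 (mod 37); answer 1
Part 3: R2 = 1; m = -49; f(3) = 1*(-1) - 3*(-13) + 3*(-49) = -109; iterating: f(3)=-109, f(4)=-145, f(5)=179, f(6)=287, f(7)=-685, f(8)=-1009, f(9)=1907, f(10)=2879, f(11)=-5869, f(12)=-8785; answer -8785

-8785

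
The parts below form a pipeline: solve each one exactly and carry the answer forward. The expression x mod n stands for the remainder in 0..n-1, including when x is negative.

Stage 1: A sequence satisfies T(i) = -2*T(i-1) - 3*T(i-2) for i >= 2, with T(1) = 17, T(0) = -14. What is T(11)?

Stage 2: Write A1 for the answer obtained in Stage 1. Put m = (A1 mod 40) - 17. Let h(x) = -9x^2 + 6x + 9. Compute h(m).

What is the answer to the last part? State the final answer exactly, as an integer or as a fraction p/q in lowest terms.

-159

Stage 1: T(2) = -2*(17) - 3*(-14) = 8; iterating: T(2)=8, T(3)=-67, T(4)=110, T(5)=-19, T(6)=-292, T(7)=641, T(8)=-406, T(9)=-1111, T(10)=3440, T(11)=-3547; answer -3547
Stage 2: A1 = -3547; m = -4; -9*(-4)^2 + 6*(-4)^1 + 9 = (-144) + (-24) + (9) = -159; answer -159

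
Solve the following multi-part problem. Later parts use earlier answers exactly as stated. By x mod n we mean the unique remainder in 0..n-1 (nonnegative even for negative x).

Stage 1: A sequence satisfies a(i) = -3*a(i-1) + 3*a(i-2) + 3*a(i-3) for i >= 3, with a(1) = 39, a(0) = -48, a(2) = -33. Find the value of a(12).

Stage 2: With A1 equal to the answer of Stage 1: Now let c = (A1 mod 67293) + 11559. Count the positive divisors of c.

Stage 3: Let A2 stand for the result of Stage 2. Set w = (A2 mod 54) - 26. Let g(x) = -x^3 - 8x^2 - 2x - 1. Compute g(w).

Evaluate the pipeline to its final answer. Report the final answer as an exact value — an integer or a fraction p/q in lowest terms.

3275

Stage 1: a(3) = -3*(-33) + 3*(39) + 3*(-48) = 72; iterating: a(3)=72, a(4)=-198, a(5)=711, a(6)=-2511, a(7)=9072, a(8)=-32616, a(9)=117531, a(10)=-423225, a(11)=1524420, a(12)=-5490342; answer -5490342
Stage 2: A1 = -5490342; c = 39243; 39243 = 3 * 103 * 127; number of divisors = (1+1) * (1+1) * (1+1) = 8; answer 8
Stage 3: A2 = 8; w = -18; -1*(-18)^3 - 8*(-18)^2 - 2*(-18)^1 - 1 = (5832) + (-2592) + (36) + (-1) = 3275; answer 3275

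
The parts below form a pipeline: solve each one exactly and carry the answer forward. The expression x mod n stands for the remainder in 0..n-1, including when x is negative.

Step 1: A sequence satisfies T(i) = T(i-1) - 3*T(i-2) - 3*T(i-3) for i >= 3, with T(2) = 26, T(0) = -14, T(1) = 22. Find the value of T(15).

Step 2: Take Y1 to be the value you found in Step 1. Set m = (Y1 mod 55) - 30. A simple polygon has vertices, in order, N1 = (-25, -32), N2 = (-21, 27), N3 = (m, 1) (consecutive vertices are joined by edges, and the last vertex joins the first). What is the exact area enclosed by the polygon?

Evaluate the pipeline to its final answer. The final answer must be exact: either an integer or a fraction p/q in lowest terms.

Step 1: T(3) = 1*(26) - 3*(22) - 3*(-14) = 2; iterating: T(3)=2, T(4)=-142, T(5)=-226, T(6)=194, T(7)=1298, T(8)=1394, T(9)=-3082, T(10)=-11158, T(11)=-6094, T(12)=36626, T(13)=88382, T(14)=-3214, T(15)=-378238; answer -378238
Step 2: Y1 = -378238; m = 22; cross terms: (-25*27 - -21*-32)=-1347, (-21*1 - 22*27)=-615, (22*-32 - -25*1)=-679; twice the area = |-2641| = 2641; area = 2641/2; answer 2641/2

2641/2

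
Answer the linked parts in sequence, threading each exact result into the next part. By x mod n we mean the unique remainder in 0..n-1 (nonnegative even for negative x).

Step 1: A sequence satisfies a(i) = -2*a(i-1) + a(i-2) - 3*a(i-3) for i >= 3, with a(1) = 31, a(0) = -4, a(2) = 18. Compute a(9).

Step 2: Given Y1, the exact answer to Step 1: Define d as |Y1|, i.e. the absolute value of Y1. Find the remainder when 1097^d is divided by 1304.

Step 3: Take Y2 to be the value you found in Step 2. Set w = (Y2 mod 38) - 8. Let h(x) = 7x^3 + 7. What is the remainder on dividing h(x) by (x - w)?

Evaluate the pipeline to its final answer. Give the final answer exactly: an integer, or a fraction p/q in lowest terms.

Step 1: a(3) = -2*(18) + 1*(31) - 3*(-4) = 7; iterating: a(3)=7, a(4)=-89, a(5)=131, a(6)=-372, a(7)=1142, a(8)=-3049, a(9)=8356; answer 8356
Step 2: Y1 = 8356; d = 8356; squarings mod 1304: 1097^1=1097, 1097^2=1121, 1097^4=889, 1097^8=97, 1097^16=281, 1097^32=721, 1097^64=849, 1097^128=993, 1097^256=225, 1097^512=1073, 1097^1024=1201, 1097^2048=177, 1097^4096=33, 1097^8192=1089; 1097^8356 = 1097^4 * 1097^32 * 1097^128 * 1097^8192 = 225 (mod 1304); answer 225
Step 3: Y2 = 225; w = 27; remainder = value at the root: 7*(27)^3 + 7 = (137781) + (7) = 137788; answer 137788

137788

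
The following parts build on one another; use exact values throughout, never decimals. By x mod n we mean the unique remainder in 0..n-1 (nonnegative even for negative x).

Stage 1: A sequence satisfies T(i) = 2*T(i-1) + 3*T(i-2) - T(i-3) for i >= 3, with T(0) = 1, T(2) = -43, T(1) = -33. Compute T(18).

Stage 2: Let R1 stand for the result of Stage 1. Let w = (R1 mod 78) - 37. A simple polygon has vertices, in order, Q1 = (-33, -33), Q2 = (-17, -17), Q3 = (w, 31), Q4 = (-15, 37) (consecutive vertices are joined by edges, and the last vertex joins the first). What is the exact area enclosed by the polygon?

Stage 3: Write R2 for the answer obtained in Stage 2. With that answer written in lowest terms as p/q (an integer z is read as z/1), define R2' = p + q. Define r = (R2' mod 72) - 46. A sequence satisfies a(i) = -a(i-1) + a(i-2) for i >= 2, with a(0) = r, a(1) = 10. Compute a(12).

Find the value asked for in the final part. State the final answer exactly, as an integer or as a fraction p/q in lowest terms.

-1529

Stage 1: T(3) = 2*(-43) + 3*(-33) - 1*(1) = -186; iterating: T(3)=-186, T(4)=-468, T(5)=-1451, T(6)=-4120, T(7)=-12125, T(8)=-35159, T(9)=-102573, T(10)=-298498, T(11)=-869556, T(12)=-2532033, T(13)=-7374236, T(14)=-21475015, T(15)=-62540705, T(16)=-182132219, T(17)=-530411538, T(18)=-1544679028; answer -1544679028
Stage 2: R1 = -1544679028; w = 19; cross terms: (-33*-17 - -17*-33)=0, (-17*31 - 19*-17)=-204, (19*37 - -15*31)=1168, (-15*-33 - -33*37)=1716; twice the area = |2680| = 2680; area = 1340; answer 1340
Stage 3: R2 = 1340; threaded value p + q = 1341; r = -1; a(2) = -1*(10) + 1*(-1) = -11; iterating: a(2)=-11, a(3)=21, a(4)=-32, a(5)=53, a(6)=-85, a(7)=138, a(8)=-223, a(9)=361, a(10)=-584, a(11)=945, a(12)=-1529; answer -1529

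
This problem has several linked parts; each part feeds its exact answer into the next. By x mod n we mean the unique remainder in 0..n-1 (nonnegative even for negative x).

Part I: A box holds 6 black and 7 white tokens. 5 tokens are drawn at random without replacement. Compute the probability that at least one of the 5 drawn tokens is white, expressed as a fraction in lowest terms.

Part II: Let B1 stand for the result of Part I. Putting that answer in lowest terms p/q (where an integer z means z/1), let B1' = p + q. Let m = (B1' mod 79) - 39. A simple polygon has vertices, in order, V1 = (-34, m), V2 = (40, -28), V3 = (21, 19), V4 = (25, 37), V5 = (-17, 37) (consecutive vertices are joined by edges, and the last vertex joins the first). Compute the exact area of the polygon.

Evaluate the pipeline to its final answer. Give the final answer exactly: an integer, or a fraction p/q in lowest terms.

Part I: total draws C(13,5) = 1287; complement C(6,5) = 6; favorable 1287 - 6 = 1281; P = 427/429; answer 427/429
Part II: B1 = 427/429; threaded value p + q = 856; m = 27; cross terms: (-34*-28 - 40*27)=-128, (40*19 - 21*-28)=1348, (21*37 - 25*19)=302, (25*37 - -17*37)=1554, (-17*27 - -34*37)=799; twice the area = |3875| = 3875; area = 3875/2; answer 3875/2

3875/2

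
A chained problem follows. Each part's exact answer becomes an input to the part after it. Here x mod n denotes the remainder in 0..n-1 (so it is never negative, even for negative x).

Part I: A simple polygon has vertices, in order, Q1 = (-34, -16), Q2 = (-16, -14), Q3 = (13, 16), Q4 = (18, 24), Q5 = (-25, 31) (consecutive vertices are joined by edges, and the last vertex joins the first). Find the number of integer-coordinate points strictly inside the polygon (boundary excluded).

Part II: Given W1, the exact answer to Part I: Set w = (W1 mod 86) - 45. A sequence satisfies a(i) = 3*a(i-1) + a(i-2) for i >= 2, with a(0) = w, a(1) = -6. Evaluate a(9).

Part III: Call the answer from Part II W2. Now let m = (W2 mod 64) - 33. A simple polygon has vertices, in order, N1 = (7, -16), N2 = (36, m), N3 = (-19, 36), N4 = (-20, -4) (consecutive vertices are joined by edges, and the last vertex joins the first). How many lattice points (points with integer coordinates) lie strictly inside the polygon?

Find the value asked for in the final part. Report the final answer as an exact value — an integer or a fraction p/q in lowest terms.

Part I: cross terms: (-34*-14 - -16*-16)=220, (-16*16 - 13*-14)=-74, (13*24 - 18*16)=24, (18*31 - -25*24)=1158, (-25*-16 - -34*31)=1454; twice the area = |2782| = 2782; area = 1391; boundary points = 2 + 1 + 1 + 1 + 1 = 6; strictly interior points = area - boundary/2 + 1 = 1389; answer 1389
Part II: W1 = 1389; w = -32; a(2) = 3*(-6) + 1*(-32) = -50; iterating: a(2)=-50, a(3)=-156, a(4)=-518, a(5)=-1710, a(6)=-5648, a(7)=-18654, a(8)=-61610, a(9)=-203484; answer -203484
Part III: W2 = -203484; m = 3; cross terms: (7*3 - 36*-16)=597, (36*36 - -19*3)=1353, (-19*-4 - -20*36)=796, (-20*-16 - 7*-4)=348; twice the area = |3094| = 3094; area = 1547; boundary points = 1 + 11 + 1 + 3 = 16; strictly interior points = area - boundary/2 + 1 = 1540; answer 1540

1540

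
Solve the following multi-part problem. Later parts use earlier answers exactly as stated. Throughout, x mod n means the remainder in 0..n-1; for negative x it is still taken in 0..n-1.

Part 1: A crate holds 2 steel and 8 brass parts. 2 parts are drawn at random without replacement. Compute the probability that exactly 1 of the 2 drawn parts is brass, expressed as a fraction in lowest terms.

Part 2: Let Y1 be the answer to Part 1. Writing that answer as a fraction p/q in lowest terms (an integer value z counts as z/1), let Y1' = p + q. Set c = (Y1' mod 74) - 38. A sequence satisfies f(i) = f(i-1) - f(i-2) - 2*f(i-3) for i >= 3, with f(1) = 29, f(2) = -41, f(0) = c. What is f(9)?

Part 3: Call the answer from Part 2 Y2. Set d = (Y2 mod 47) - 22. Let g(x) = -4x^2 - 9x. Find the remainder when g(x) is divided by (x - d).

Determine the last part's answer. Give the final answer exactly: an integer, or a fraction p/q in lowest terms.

Part 1: total draws C(10,2) = 45; favorable C(8,1)*C(2,1) = 16; P = 16/45; answer 16/45
Part 2: Y1 = 16/45; threaded value p + q = 61; c = 23; f(3) = 1*(-41) - 1*(29) - 2*(23) = -116; iterating: f(3)=-116, f(4)=-133, f(5)=65, f(6)=430, f(7)=631, f(8)=71, f(9)=-1420; answer -1420
Part 3: Y2 = -1420; d = 15; remainder = value at the root: -4*(15)^2 - 9*(15)^1 = (-900) + (-135) = -1035; answer -1035

-1035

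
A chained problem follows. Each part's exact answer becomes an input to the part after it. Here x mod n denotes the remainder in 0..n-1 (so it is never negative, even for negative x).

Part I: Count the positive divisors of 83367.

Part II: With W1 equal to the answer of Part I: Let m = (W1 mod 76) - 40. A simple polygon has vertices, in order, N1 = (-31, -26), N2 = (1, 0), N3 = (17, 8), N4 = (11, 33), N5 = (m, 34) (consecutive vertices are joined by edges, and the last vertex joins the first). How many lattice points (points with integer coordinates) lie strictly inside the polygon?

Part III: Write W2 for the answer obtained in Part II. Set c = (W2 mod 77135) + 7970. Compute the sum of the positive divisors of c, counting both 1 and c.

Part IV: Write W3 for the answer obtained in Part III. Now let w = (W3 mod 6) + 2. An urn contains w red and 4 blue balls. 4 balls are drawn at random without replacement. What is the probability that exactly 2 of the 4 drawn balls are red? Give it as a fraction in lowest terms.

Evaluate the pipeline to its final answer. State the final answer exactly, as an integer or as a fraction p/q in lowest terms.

Part I: 83367 = 3^2 * 59 * 157; number of divisors = (2+1) * (1+1) * (1+1) = 12; answer 12
Part II: W1 = 12; m = -28; cross terms: (-31*0 - 1*-26)=26, (1*8 - 17*0)=8, (17*33 - 11*8)=473, (11*34 - -28*33)=1298, (-28*-26 - -31*34)=1782; twice the area = |3587| = 3587; area = 3587/2; boundary points = 2 + 8 + 1 + 1 + 3 = 15; strictly interior points = area - boundary/2 + 1 = 1787; answer 1787
Part III: W2 = 1787; c = 9757; 9757 = 11 * 887; sigma = (1 + 11) * (1 + 887) = 12 * 888 = 10656; answer 10656
Part IV: W3 = 10656; w = 2; total draws C(6,4) = 15; favorable C(2,2)*C(4,2) = 6; P = 2/5; answer 2/5

2/5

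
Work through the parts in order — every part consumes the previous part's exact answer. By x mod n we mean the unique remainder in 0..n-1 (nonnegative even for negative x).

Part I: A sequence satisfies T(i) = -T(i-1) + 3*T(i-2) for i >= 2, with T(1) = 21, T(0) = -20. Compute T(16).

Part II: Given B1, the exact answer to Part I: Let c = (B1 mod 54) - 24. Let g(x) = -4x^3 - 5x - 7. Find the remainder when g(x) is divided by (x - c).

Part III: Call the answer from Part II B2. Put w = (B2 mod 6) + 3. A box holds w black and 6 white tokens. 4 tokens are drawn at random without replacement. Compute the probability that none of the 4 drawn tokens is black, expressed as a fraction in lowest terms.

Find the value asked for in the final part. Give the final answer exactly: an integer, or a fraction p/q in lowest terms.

1/22

Part I: T(2) = -1*(21) + 3*(-20) = -81; iterating: T(2)=-81, T(3)=144, T(4)=-387, T(5)=819, T(6)=-1980, T(7)=4437, T(8)=-10377, T(9)=23688, T(10)=-54819, T(11)=125883, T(12)=-290340, T(13)=667989, T(14)=-1539009, T(15)=3542976, T(16)=-8160003; answer -8160003
Part II: B1 = -8160003; c = 21; remainder = value at the root: -4*(21)^3 - 5*(21)^1 - 7 = (-37044) + (-105) + (-7) = -37156; answer -37156
Part III: B2 = -37156; w = 5; total draws C(11,4) = 330; favorable C(6,4) = 15; P = 1/22; answer 1/22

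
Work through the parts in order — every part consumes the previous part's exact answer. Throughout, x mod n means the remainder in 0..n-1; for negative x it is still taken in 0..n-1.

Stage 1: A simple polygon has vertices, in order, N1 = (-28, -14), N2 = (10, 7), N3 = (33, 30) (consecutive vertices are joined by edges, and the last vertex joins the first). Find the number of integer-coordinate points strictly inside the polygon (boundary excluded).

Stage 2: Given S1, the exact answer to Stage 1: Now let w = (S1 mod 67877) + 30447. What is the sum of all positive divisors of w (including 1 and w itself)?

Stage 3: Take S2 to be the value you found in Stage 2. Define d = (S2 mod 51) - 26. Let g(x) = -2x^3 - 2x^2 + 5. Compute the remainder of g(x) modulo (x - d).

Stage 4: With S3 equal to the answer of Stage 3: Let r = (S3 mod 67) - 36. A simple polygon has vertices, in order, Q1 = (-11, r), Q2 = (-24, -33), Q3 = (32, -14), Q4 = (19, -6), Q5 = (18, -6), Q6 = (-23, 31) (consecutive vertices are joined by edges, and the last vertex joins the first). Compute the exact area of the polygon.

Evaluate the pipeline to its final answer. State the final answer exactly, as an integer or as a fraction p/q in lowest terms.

2585/2

Stage 1: cross terms: (-28*7 - 10*-14)=-56, (10*30 - 33*7)=69, (33*-14 - -28*30)=378; twice the area = |391| = 391; area = 391/2; boundary points = 1 + 23 + 1 = 25; strictly interior points = area - boundary/2 + 1 = 184; answer 184
Stage 2: S1 = 184; w = 30631; 30631 is prime, so its only divisors are 1 and 30631; sigma = 1 + 30631 = 30632; answer 30632
Stage 3: S2 = 30632; d = 6; remainder = value at the root: -2*(6)^3 - 2*(6)^2 + 5 = (-432) + (-72) + (5) = -499; answer -499
Stage 4: S3 = -499; r = 1; cross terms: (-11*-33 - -24*1)=387, (-24*-14 - 32*-33)=1392, (32*-6 - 19*-14)=74, (19*-6 - 18*-6)=-6, (18*31 - -23*-6)=420, (-23*1 - -11*31)=318; twice the area = |2585| = 2585; area = 2585/2; answer 2585/2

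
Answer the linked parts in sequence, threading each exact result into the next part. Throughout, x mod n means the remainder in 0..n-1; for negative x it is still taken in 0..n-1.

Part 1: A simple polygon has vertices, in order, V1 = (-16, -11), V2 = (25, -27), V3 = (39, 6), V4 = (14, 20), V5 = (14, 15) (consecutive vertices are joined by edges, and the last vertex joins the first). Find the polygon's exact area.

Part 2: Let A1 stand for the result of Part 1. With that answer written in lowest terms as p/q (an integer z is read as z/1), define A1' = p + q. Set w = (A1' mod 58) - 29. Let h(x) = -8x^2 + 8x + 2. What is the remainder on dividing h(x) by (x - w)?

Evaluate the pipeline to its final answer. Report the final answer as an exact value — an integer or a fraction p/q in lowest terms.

-334

Part 1: cross terms: (-16*-27 - 25*-11)=707, (25*6 - 39*-27)=1203, (39*20 - 14*6)=696, (14*15 - 14*20)=-70, (14*-11 - -16*15)=86; twice the area = |2622| = 2622; area = 1311; answer 1311
Part 2: A1 = 1311; threaded value p + q = 1312; w = 7; remainder = value at the root: -8*(7)^2 + 8*(7)^1 + 2 = (-392) + (56) + (2) = -334; answer -334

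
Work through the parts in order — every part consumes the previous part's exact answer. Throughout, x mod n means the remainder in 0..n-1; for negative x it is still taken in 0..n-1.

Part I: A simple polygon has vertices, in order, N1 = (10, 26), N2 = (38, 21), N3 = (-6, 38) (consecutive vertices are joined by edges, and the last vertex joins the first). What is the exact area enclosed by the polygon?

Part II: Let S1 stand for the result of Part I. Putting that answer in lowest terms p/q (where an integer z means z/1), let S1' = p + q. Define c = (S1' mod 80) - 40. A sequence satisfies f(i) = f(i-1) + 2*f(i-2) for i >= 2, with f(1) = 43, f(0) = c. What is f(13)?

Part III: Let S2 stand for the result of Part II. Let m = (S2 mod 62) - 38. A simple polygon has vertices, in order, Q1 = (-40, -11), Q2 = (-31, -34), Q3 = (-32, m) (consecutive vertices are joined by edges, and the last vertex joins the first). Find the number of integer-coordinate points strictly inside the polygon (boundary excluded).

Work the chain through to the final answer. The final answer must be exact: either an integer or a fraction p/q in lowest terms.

72

Part I: cross terms: (10*21 - 38*26)=-778, (38*38 - -6*21)=1570, (-6*26 - 10*38)=-536; twice the area = |256| = 256; area = 128; answer 128
Part II: S1 = 128; threaded value p + q = 129; c = 9; f(2) = 1*(43) + 2*(9) = 61; iterating: f(2)=61, f(3)=147, f(4)=269, f(5)=563, f(6)=1101, f(7)=2227, f(8)=4429, f(9)=8883, f(10)=17741, f(11)=35507, f(12)=70989, f(13)=142003; answer 142003
Part III: S2 = 142003; m = -15; cross terms: (-40*-34 - -31*-11)=1019, (-31*-15 - -32*-34)=-623, (-32*-11 - -40*-15)=-248; twice the area = |148| = 148; area = 74; boundary points = 1 + 1 + 4 = 6; strictly interior points = area - boundary/2 + 1 = 72; answer 72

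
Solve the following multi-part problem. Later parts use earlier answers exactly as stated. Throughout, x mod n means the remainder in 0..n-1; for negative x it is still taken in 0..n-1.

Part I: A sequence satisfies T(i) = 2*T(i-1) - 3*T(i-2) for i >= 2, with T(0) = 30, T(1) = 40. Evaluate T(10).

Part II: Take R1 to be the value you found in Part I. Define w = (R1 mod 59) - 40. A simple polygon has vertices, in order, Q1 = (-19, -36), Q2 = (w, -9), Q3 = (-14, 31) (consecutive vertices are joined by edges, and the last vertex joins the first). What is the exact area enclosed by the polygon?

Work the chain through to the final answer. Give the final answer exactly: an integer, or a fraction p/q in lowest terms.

Part I: T(2) = 2*(40) - 3*(30) = -10; iterating: T(2)=-10, T(3)=-140, T(4)=-250, T(5)=-80, T(6)=590, T(7)=1420, T(8)=1070, T(9)=-2120, T(10)=-7450; answer -7450
Part II: R1 = -7450; w = 3; cross terms: (-19*-9 - 3*-36)=279, (3*31 - -14*-9)=-33, (-14*-36 - -19*31)=1093; twice the area = |1339| = 1339; area = 1339/2; answer 1339/2

1339/2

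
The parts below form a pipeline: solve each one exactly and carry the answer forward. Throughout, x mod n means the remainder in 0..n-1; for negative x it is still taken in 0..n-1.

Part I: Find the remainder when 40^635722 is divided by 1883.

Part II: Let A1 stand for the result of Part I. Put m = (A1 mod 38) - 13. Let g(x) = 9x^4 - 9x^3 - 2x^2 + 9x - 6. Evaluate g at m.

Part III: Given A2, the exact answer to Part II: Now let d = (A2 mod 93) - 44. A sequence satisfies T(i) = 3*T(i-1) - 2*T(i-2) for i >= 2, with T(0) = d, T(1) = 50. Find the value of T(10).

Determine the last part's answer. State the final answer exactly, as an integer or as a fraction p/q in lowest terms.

21512

Part I: squarings mod 1883: 40^1=40, 40^2=1600, 40^4=1003, 40^8=487, 40^16=1794, 40^32=389, 40^64=681, 40^128=543, 40^256=1101, 40^512=1432, 40^1024=37, 40^2048=1369, 40^4096=576, 40^8192=368, 40^16384=1731, 40^32768=508, 40^65536=93, 40^131072=1117, 40^262144=1143, 40^524288=1530; 40^635722 = 40^2 * 40^8 * 40^64 * 40^256 * 40^512 * 40^4096 * 40^8192 * 40^32768 * 40^65536 * 40^524288 = 1283 (mod 1883); answer 1283
Part II: A1 = 1283; m = 16; 9*(16)^4 - 9*(16)^3 - 2*(16)^2 + 9*(16)^1 - 6 = (589824) + (-36864) + (-512) + (144) + (-6) = 552586; answer 552586
Part III: A2 = 552586; d = 29; T(2) = 3*(50) - 2*(29) = 92; iterating: T(2)=92, T(3)=176, T(4)=344, T(5)=680, T(6)=1352, T(7)=2696, T(8)=5384, T(9)=10760, T(10)=21512; answer 21512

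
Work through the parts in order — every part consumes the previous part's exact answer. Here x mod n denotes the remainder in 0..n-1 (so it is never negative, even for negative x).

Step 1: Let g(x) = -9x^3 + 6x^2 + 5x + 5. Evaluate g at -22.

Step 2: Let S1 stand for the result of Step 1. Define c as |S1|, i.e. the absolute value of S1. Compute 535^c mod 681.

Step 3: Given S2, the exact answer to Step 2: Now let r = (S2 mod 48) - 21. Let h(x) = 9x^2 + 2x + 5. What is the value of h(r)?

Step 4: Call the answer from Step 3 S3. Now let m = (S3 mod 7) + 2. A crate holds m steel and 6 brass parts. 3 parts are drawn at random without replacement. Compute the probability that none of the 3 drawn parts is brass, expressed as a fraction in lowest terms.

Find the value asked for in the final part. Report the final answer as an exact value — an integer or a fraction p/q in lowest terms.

35/286

Step 1: -9*(-22)^3 + 6*(-22)^2 + 5*(-22)^1 + 5 = (95832) + (2904) + (-110) + (5) = 98631; answer 98631
Step 2: S1 = 98631; c = 98631; squarings mod 681: 535^1=535, 535^2=205, 535^4=484, 535^8=673, 535^16=64, 535^32=10, 535^64=100, 535^128=466, 535^256=598, 535^512=79, 535^1024=112, 535^2048=286, 535^4096=76, 535^8192=328, 535^16384=667, 535^32768=196, 535^65536=280; 535^98631 = 535^1 * 535^2 * 535^4 * 535^64 * 535^256 * 535^32768 * 535^65536 = 301 (mod 681); answer 301
Step 3: S2 = 301; r = -8; 9*(-8)^2 + 2*(-8)^1 + 5 = (576) + (-16) + (5) = 565; answer 565
Step 4: S3 = 565; m = 7; total draws C(13,3) = 286; favorable C(7,3) = 35; P = 35/286; answer 35/286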